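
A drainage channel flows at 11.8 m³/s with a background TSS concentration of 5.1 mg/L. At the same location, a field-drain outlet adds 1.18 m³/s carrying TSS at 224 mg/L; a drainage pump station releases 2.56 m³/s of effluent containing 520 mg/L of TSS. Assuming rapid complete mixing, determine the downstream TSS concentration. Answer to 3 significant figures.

107 mg/L

Flow-weighted average: C = (11.80·5.100 + 1.180·224.0 + 2.560·520.0) / 15.54 = 1656/15.54 = 106.5 mg/L.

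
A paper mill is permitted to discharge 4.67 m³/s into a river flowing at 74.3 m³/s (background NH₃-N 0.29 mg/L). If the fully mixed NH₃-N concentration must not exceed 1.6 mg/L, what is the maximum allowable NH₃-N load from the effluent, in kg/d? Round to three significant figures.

Mass balance at the limit: 74.30·0.2900 + 4.670·Cₑ = 78.97·1.6 → Cₑ = 22.44 mg/L.
Load = 4.670 m³/s × 22.44 g/m³ × 86 400 s/d = 9055 kg/d.

9060 kg/d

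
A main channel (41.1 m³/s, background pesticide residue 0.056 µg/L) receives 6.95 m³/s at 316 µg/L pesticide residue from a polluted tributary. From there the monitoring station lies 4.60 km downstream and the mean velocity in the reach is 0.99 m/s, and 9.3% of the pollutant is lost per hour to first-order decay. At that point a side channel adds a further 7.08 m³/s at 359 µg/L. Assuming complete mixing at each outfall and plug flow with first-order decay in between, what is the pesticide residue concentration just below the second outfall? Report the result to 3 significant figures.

81.3 µg/L

Mixed concentration C = ΣQC/ΣQ = (41.10·0.05600 + 6.950·316.0) / 48.05 = 2199/48.05 = 45.75 µg/L; combined flow 48.05 m³/s.
Travel time t = 4.60·1000 / 0.99 = 4646 s = 1.291 h.
9.3%/h lost → k = −ln(1 − 0.093) = 0.09761 h⁻¹.
After decay, C = 45.75 × e^(−kt) = 45.75 × 0.8816 = 40.34 µg/L.
Second outfall: C = (48.05·40.34 + 7.080·359.0)/55.13 = 81.26 µg/L.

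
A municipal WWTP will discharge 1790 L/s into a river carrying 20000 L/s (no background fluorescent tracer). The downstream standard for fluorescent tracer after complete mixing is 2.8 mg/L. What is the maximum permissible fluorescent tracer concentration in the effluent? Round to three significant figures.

At the limit, (Qr·Cr + Qe·Cₑ)/(Qr + Qe) = 2.8:
Cₑ = (21790·2.8 − 20000·0) / 1790 = 34.08 mg/L.

34.1 mg/L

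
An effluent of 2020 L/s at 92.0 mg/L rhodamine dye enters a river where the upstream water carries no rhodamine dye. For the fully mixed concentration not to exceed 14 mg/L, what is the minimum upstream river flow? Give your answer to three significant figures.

Set C_mix = 14: (Q·0 + 2020·92.00) / (Q + 2020) = 14
→ Q = 2020·(92.00 − 14)/(14 − 0) = 11250 L/s.

11300 L/s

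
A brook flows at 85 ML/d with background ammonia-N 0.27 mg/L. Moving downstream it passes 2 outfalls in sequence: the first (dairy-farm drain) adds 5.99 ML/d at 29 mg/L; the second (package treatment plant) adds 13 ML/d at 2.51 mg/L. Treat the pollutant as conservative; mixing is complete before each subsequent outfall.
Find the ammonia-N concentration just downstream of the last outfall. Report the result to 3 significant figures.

Outfall 1: combined Q = 90.99 ML/d; C = (85.00·0.2700 + 5.990·29.00)/90.99 = 2.161 mg/L.
Outfall 2: combined Q = 104.0 ML/d; C = (90.99·2.161 + 13.00·2.510)/104.0 = 2.205 mg/L.

2.20 mg/L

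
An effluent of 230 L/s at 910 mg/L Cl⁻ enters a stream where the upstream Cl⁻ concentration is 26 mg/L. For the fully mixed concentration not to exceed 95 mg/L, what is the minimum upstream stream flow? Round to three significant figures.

Set C_mix = 95: (Q·26.00 + 230.0·910.0) / (Q + 230.0) = 95
→ Q = 230.0·(910.0 − 95)/(95 − 26.00) = 2717 L/s.

2720 L/s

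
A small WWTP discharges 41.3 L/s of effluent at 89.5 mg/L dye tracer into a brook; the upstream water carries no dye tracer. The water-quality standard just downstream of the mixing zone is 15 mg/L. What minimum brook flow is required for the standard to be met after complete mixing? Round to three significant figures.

Set C_mix = 15: (Q·0 + 41.30·89.50) / (Q + 41.30) = 15
→ Q = 41.30·(89.50 − 15)/(15 − 0) = 205.1 L/s.

205 L/s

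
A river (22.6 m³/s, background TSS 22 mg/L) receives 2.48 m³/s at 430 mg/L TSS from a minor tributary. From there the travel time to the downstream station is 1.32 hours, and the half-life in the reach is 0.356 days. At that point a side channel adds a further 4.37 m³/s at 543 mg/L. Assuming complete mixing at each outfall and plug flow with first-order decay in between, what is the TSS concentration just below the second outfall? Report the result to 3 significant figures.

128 mg/L

Mixed concentration C = ΣQC/ΣQ = (22.60·22.00 + 2.480·430.0) / 25.08 = 1564/25.08 = 62.34 mg/L; combined flow 25.08 m³/s.
Half-life 0.356 d → k = ln 2 / 0.356 = 1.947 d⁻¹.
After decay, C = 62.34 × e^(−kt) = 62.34 × 0.8984 = 56.01 mg/L.
At the second outfall, C = (25.08·56.01 + 4.370·543.0) / (25.08 + 4.370) = 128.3 mg/L.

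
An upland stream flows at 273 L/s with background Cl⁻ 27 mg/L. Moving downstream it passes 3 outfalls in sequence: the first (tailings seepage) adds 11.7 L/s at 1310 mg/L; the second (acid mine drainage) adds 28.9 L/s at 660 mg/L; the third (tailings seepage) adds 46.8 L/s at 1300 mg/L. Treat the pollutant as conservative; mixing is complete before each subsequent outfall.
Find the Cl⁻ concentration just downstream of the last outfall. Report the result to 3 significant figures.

Below outfall 1: Q → 284.7 L/s, C = (273.0·27.00 + 11.70·1310)/284.7 = 79.73 mg/L.
Below outfall 2: Q → 313.6 L/s, C = (284.7·79.73 + 28.90·660.0)/313.6 = 133.2 mg/L.
Below outfall 3: Q → 360.4 L/s, C = (313.6·133.2 + 46.80·1300)/360.4 = 284.7 mg/L.

285 mg/L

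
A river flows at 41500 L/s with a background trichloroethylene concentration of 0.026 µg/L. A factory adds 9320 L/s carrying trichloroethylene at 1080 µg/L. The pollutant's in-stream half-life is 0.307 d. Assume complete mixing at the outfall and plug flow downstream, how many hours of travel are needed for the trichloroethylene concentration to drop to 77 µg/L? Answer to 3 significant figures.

10.0 h

After mixing, C = (41500·0.02600 + 9320·1080) / 50820 = 10070000/50820 = 198.1 µg/L.
Half-life 0.307 d → k = ln 2 / 0.307 = 2.258 d⁻¹.
198.1·exp(−k·t) = 77 → t = ln(198.1/77)/k = 36160 s = 10.04 h.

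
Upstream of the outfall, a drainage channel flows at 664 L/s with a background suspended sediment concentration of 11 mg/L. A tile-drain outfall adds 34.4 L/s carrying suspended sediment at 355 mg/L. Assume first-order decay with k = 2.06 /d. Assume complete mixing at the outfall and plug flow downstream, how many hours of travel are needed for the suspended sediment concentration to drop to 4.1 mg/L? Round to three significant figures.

22.4 h

After mixing, C = (664.0·11.00 + 34.40·355.0) / 698.4 = 19520/698.4 = 27.94 mg/L.
27.94·exp(−k·t) = 4.1 → t = ln(27.94/4.1)/k = 80500 s = 22.36 h.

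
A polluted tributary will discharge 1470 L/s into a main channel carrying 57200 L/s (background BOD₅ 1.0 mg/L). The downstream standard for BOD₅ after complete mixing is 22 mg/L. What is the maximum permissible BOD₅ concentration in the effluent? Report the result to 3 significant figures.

839 mg/L

At the limit, (Qr·Cr + Qe·Cₑ)/(Qr + Qe) = 22:
Cₑ = (58670·22 − 57200·1.000) / 1470 = 839.1 mg/L.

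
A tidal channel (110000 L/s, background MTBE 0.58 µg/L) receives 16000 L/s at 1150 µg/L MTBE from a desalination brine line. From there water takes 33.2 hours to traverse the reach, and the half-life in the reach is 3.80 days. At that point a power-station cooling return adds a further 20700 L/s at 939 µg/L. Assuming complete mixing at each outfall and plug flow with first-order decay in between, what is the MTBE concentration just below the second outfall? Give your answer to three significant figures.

Mass balance: C = (110000·0.5800 + 16000·1150) / 126000 = 18460000/126000 = 146.5 µg/L; combined flow 126000 L/s.
Half-life 3.80 d → k = ln 2 / 3.80 = 0.1824 d⁻¹.
First-order decay: C = 146.5·exp(−k·t) = 146.5·0.7770 = 113.9 µg/L.
Second outfall: C = (126000·113.9 + 20700·939.0)/146700 = 230.3 µg/L.

230 µg/L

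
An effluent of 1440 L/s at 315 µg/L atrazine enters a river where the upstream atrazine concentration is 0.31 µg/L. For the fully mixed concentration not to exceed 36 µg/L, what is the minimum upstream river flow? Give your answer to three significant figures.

Set C_mix = 36: (Q·0.3100 + 1440·315.0) / (Q + 1440) = 36
→ Q = 1440·(315.0 − 36)/(36 − 0.3100) = 11260 L/s.

11300 L/s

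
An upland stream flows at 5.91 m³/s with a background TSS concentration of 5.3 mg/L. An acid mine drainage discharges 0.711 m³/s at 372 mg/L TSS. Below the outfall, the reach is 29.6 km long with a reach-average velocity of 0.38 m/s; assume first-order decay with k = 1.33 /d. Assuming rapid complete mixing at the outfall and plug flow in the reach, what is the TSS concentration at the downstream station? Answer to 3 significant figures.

Mixed concentration C = ΣQC/ΣQ = (5.910·5.300 + 0.7110·372.0) / 6.621 = 295.8/6.621 = 44.68 mg/L.
Travel time t = 29.6·1000 / 0.38 = 77890 s = 21.64 h.
After decay, C = 44.68 × e^(−kt) = 44.68 × 0.3015 = 13.47 mg/L.

13.5 mg/L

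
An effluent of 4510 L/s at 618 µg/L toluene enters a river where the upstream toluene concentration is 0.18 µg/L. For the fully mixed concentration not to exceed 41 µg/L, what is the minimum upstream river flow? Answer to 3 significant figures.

Set C_mix = 41: (Q·0.1800 + 4510·618.0) / (Q + 4510) = 41
→ Q = 4510·(618.0 − 41)/(41 − 0.1800) = 63750 L/s.

63700 L/s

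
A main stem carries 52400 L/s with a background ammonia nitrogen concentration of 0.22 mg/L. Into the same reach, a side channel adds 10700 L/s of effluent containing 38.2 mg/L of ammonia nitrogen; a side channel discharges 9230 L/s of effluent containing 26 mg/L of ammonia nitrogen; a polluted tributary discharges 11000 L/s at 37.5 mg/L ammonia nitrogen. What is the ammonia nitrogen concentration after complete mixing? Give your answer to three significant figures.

12.9 mg/L

Flow-weighted average: C = (52400·0.2200 + 10700·38.20 + 9230·26.00 + 11000·37.50) / 83330 = 1073000/83330 = 12.87 mg/L.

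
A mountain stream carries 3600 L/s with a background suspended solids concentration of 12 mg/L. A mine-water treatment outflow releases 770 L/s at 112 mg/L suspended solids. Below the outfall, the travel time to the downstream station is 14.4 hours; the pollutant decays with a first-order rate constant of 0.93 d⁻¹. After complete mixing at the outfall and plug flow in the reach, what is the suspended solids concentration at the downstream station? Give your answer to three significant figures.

Conservation of mass: C = (3600·12.00 + 770.0·112.0) / 4370 = 129400/4370 = 29.62 mg/L.
After decay, C = 29.62 × e^(−kt) = 29.62 × 0.5724 = 16.95 mg/L.

17.0 mg/L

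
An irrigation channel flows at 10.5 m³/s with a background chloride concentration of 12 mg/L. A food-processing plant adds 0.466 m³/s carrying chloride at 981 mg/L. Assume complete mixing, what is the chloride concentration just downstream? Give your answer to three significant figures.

Mixed concentration C = ΣQC/ΣQ = (10.50·12.00 + 0.4660·981.0) / 10.97 = 583.1/10.97 = 53.18 mg/L.

53.2 mg/L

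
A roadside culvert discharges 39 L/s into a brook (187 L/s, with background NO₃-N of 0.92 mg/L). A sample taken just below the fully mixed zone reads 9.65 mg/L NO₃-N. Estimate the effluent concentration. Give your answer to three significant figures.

51.5 mg/L

Mass balance: 187.0·0.9200 + 39.00·Cₑ = 226.0·9.650
→ Cₑ = (226.0·9.650 − 187.0·0.9200) / 39.00 = 51.51 mg/L.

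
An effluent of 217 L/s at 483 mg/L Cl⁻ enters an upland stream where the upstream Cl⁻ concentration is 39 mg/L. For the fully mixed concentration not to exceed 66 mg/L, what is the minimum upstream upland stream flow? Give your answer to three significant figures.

3350 L/s

Set C_mix = 66: (Q·39.00 + 217.0·483.0) / (Q + 217.0) = 66
→ Q = 217.0·(483.0 − 66)/(66 − 39.00) = 3351 L/s.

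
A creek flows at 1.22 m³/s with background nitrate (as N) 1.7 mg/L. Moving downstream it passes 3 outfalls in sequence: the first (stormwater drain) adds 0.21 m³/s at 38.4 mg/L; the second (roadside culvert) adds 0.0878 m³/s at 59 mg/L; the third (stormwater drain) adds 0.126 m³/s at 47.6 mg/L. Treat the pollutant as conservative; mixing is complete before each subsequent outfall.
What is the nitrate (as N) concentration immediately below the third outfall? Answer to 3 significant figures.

Below outfall 1: Q → 1.430 m³/s, C = (1.220·1.700 + 0.2100·38.40)/1.430 = 7.090 mg/L.
Below outfall 2: Q → 1.518 m³/s, C = (1.430·7.090 + 0.08780·59.00)/1.518 = 10.09 mg/L.
Below outfall 3: Q → 1.644 m³/s, C = (1.518·10.09 + 0.1260·47.60)/1.644 = 12.97 mg/L.

13.0 mg/L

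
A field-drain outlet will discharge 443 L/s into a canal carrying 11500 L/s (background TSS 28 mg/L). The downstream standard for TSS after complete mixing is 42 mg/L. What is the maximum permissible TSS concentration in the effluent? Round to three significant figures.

At the limit, (Qr·Cr + Qe·Cₑ)/(Qr + Qe) = 42:
Cₑ = (11940·42 − 11500·28.00) / 443.0 = 405.4 mg/L.

405 mg/L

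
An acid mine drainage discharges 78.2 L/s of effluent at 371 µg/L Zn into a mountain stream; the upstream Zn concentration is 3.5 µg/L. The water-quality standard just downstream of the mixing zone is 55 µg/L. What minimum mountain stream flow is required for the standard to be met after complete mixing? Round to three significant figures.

480 L/s

Set C_mix = 55: (Q·3.500 + 78.20·371.0) / (Q + 78.20) = 55
→ Q = 78.20·(371.0 − 55)/(55 − 3.500) = 479.8 L/s.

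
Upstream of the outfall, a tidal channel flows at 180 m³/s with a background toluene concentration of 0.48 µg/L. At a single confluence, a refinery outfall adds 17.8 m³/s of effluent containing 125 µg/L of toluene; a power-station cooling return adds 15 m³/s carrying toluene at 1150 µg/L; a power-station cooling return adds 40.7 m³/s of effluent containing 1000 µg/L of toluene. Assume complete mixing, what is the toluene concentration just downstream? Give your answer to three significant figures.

238 µg/L

Mixed concentration C = ΣQC/ΣQ = (180.0·0.4800 + 17.80·125.0 + 15.00·1150 + 40.70·1000) / 253.5 = 60260/253.5 = 237.7 µg/L.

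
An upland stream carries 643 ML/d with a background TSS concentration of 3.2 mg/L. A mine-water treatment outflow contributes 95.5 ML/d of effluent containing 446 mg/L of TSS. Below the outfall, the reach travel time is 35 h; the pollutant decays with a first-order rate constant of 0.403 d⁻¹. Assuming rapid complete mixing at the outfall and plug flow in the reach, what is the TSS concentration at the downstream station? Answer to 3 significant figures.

33.6 mg/L

Flow-weighted average: C = (643.0·3.200 + 95.50·446.0) / 738.5 = 44650/738.5 = 60.46 mg/L.
Decay over the reach: 60.46·exp(−kt) = 60.46·0.5556 = 33.59 mg/L.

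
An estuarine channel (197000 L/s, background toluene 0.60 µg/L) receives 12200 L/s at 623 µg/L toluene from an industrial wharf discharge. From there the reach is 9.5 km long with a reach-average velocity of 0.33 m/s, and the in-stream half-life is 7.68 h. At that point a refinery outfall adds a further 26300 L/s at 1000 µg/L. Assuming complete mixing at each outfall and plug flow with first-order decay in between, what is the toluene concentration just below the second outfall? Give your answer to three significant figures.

128 µg/L

Mixed concentration C = ΣQC/ΣQ = (197000·0.6000 + 12200·623.0) / 209200 = 7719000/209200 = 36.90 µg/L; combined flow 209200 L/s.
Travel time t = 9.5·1000 / 0.33 = 28790 s = 7.997 h.
Half-life 7.68 h → k = ln 2 / 7.68 = 0.09025 h⁻¹ = 2.166 d⁻¹.
Decay over the reach: 36.90·exp(−kt) = 36.90·0.4859 = 17.93 µg/L.
Second outfall: C = (209200·17.93 + 26300·1000)/235500 = 127.6 µg/L.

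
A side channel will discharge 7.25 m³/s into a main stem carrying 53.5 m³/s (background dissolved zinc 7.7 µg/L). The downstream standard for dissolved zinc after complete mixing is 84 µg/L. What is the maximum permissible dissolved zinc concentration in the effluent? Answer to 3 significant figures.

647 µg/L

At the limit, (Qr·Cr + Qe·Cₑ)/(Qr + Qe) = 84:
Cₑ = (60.75·84 − 53.50·7.700) / 7.250 = 647.0 µg/L.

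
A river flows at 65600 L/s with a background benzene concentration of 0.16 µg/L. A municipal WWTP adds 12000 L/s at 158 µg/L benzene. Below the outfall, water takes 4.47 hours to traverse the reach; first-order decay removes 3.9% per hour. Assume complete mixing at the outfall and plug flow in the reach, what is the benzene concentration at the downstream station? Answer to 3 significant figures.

Flow-weighted average: C = (65600·0.1600 + 12000·158.0) / 77600 = 1906000/77600 = 24.57 µg/L.
3.9%/h lost → k = −ln(1 − 0.039) = 0.03978 h⁻¹.
Decay over the reach: 24.57·exp(−kt) = 24.57·0.8371 = 20.57 µg/L.

20.6 µg/L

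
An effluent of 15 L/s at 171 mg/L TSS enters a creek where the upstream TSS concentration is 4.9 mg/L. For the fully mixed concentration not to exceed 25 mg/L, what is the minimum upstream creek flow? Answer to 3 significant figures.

109 L/s

Set C_mix = 25: (Q·4.900 + 15.00·171.0) / (Q + 15.00) = 25
→ Q = 15.00·(171.0 − 25)/(25 − 4.900) = 109.0 L/s.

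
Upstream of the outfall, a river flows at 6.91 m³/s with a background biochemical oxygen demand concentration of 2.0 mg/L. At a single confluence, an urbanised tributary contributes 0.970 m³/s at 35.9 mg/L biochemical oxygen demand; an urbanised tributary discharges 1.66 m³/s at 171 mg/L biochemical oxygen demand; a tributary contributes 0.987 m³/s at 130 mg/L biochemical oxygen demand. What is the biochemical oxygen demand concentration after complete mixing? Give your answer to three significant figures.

Mass balance: C = (6.910·2.000 + 0.9700·35.90 + 1.660·171.0 + 0.9870·130.0) / 10.53 = 460.8/10.53 = 43.77 mg/L.

43.8 mg/L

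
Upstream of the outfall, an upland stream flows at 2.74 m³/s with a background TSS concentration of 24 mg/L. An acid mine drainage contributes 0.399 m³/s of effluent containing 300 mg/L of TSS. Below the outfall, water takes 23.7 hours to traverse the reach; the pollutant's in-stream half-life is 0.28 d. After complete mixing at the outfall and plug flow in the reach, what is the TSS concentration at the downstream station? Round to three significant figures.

Mixed concentration C = ΣQC/ΣQ = (2.740·24.00 + 0.3990·300.0) / 3.139 = 185.5/3.139 = 59.08 mg/L.
Half-life 0.28 d → k = ln 2 / 0.28 = 2.476 d⁻¹.
Decay over the reach: 59.08·exp(−kt) = 59.08·0.08676 = 5.126 mg/L.

5.13 mg/L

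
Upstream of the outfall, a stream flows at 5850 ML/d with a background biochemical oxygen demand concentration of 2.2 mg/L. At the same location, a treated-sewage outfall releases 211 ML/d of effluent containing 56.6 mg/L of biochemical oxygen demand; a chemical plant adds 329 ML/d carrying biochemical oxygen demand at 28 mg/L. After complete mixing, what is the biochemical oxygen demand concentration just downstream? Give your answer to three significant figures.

5.32 mg/L

Mass balance: C = (5850·2.200 + 211.0·56.60 + 329.0·28.00) / 6390 = 34020/6390 = 5.325 mg/L.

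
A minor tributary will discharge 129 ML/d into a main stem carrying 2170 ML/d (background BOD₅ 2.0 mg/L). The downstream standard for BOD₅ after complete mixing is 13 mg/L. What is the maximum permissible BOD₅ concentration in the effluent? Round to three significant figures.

At the limit, (Qr·Cr + Qe·Cₑ)/(Qr + Qe) = 13:
Cₑ = (2299·13 − 2170·2.000) / 129.0 = 198.0 mg/L.

198 mg/L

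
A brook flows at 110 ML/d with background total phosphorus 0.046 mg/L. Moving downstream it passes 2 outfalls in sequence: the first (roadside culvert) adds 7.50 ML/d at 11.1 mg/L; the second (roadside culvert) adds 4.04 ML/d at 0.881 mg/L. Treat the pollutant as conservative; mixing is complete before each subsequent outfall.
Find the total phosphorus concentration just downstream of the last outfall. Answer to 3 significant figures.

0.756 mg/L

Below outfall 1: Q → 117.5 ML/d, C = (110.0·0.04600 + 7.500·11.10)/117.5 = 0.7516 mg/L.
Below outfall 2: Q → 121.5 ML/d, C = (117.5·0.7516 + 4.040·0.8810)/121.5 = 0.7559 mg/L.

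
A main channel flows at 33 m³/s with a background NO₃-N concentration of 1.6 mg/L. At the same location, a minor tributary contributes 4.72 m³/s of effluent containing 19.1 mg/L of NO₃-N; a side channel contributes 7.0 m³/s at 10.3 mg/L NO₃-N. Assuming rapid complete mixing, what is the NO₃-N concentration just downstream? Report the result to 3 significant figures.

Mixed concentration C = ΣQC/ΣQ = (33.00·1.600 + 4.720·19.10 + 7.000·10.30) / 44.72 = 215.1/44.72 = 4.809 mg/L.

4.81 mg/L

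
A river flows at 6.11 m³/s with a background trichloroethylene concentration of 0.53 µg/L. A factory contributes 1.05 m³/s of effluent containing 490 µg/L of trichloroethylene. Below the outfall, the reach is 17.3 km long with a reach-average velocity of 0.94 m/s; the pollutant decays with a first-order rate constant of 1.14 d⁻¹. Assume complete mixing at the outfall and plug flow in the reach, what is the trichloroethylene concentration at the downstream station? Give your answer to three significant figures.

56.7 µg/L

After mixing, C = (6.110·0.5300 + 1.050·490.0) / 7.160 = 517.7/7.160 = 72.31 µg/L.
Travel time t = 17.3·1000 / 0.94 = 18400 s = 5.112 h.
Applying C = C₀e^(−kt): 72.31 × 0.7844 = 56.72 µg/L.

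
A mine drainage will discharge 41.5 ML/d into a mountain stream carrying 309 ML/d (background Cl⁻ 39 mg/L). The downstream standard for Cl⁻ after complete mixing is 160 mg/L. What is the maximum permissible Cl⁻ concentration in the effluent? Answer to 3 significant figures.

At the limit, (Qr·Cr + Qe·Cₑ)/(Qr + Qe) = 160:
Cₑ = (350.5·160 − 309.0·39.00) / 41.50 = 1061 mg/L.

1060 mg/L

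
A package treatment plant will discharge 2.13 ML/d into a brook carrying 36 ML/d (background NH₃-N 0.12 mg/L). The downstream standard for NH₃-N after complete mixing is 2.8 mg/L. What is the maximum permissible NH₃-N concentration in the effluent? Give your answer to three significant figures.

At the limit, (Qr·Cr + Qe·Cₑ)/(Qr + Qe) = 2.8:
Cₑ = (38.13·2.8 − 36.00·0.1200) / 2.130 = 48.10 mg/L.

48.1 mg/L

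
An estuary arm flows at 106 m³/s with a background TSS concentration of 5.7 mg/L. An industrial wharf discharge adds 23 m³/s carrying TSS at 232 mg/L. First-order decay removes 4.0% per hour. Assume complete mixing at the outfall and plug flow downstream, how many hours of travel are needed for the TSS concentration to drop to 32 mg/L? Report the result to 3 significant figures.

8.92 h

Conservation of mass: C = (106.0·5.700 + 23.00·232.0) / 129.0 = 5940/129.0 = 46.05 mg/L.
4.0%/h lost → k = −ln(1 − 0.04) = 0.04082 h⁻¹.
46.05·exp(−k·t) = 32 → t = ln(46.05/32)/k = 32100 s = 8.916 h.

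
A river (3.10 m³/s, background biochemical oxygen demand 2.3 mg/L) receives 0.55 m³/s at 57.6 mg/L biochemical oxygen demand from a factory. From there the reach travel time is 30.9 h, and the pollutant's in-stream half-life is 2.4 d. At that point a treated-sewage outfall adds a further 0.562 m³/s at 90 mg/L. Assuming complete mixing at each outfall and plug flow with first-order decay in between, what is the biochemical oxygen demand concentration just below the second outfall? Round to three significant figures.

After mixing, C = (3.100·2.300 + 0.5500·57.60) / 3.650 = 38.81/3.650 = 10.63 mg/L; combined flow 3.650 m³/s.
Half-life 2.4 d → k = ln 2 / 2.4 = 0.2888 d⁻¹.
Applying C = C₀e^(−kt): 10.63 × 0.6895 = 7.331 mg/L.
Second outfall: C = (3.650·7.331 + 0.5620·90.00)/4.212 = 18.36 mg/L.

18.4 mg/L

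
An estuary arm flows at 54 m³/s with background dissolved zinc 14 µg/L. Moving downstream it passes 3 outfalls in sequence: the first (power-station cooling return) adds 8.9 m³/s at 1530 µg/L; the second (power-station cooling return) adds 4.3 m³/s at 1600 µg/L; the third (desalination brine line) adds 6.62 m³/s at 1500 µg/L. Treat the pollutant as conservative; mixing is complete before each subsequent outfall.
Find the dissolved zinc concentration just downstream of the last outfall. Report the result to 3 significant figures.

422 µg/L

Outfall 1: combined Q = 62.90 m³/s; C = (54.00·14.00 + 8.900·1530)/62.90 = 228.5 µg/L.
Outfall 2: combined Q = 67.20 m³/s; C = (62.90·228.5 + 4.300·1600)/67.20 = 316.3 µg/L.
Outfall 3: combined Q = 73.82 m³/s; C = (67.20·316.3 + 6.620·1500)/73.82 = 422.4 µg/L.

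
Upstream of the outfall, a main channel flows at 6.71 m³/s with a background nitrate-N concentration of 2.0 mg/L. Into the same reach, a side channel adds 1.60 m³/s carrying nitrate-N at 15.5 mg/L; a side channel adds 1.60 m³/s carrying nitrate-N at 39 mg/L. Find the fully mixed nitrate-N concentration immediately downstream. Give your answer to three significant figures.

10.2 mg/L

After mixing, C = (6.710·2.000 + 1.600·15.50 + 1.600·39.00) / 9.910 = 100.6/9.910 = 10.15 mg/L.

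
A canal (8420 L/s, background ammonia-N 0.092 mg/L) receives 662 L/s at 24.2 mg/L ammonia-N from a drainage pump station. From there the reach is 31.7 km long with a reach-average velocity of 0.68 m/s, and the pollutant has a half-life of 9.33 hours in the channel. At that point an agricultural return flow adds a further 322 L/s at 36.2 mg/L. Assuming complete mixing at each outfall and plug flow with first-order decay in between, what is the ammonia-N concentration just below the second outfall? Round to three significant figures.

1.92 mg/L

Conservation of mass: C = (8420·0.09200 + 662.0·24.20) / 9082 = 16800/9082 = 1.849 mg/L; combined flow 9082 L/s.
Travel time t = 31.7·1000 / 0.68 = 46620 s = 12.95 h.
Half-life 9.33 h → k = ln 2 / 9.33 = 0.07429 h⁻¹ = 1.783 d⁻¹.
First-order decay: C = 1.849·exp(−k·t) = 1.849·0.3821 = 0.7066 mg/L.
At the second outfall, C = (9082·0.7066 + 322.0·36.20) / (9082 + 322.0) = 1.922 mg/L.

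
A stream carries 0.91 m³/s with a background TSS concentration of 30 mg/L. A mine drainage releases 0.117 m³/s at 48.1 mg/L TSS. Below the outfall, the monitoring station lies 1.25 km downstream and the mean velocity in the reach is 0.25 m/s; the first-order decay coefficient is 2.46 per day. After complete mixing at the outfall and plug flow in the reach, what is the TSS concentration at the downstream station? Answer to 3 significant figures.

After mixing, C = (0.9100·30.00 + 0.1170·48.10) / 1.027 = 32.93/1.027 = 32.06 mg/L.
Travel time t = 1.25·1000 / 0.25 = 5000 s = 1.389 h.
First-order decay: C = 32.06·exp(−k·t) = 32.06·0.8673 = 27.81 mg/L.

27.8 mg/L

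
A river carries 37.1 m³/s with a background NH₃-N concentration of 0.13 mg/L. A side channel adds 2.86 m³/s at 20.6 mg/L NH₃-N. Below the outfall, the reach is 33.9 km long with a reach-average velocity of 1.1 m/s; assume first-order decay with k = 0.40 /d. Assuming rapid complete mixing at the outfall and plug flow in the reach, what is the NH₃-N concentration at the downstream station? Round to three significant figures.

Mixed concentration C = ΣQC/ΣQ = (37.10·0.1300 + 2.860·20.60) / 39.96 = 63.74/39.96 = 1.595 mg/L.
Travel time t = 33.9·1000 / 1.1 = 30820 s = 8.561 h.
First-order decay: C = 1.595·exp(−k·t) = 1.595·0.8670 = 1.383 mg/L.

1.38 mg/L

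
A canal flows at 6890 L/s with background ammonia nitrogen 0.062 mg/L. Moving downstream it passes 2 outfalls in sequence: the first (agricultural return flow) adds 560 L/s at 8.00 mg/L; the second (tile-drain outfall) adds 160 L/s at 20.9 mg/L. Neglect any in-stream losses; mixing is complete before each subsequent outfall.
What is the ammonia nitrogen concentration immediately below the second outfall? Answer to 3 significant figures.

1.08 mg/L

Outfall 1: combined Q = 7450 L/s; C = (6890·0.06200 + 560.0·8.000)/7450 = 0.6587 mg/L.
Outfall 2: combined Q = 7610 L/s; C = (7450·0.6587 + 160.0·20.90)/7610 = 1.084 mg/L.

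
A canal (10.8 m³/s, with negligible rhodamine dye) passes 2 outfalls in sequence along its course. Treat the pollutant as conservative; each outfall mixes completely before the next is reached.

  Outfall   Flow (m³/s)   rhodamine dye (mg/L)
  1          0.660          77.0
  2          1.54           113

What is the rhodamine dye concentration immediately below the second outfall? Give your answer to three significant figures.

17.3 mg/L

Outfall 1: combined Q = 11.46 m³/s; C = (10.80·0 + 0.6600·77.00)/11.46 = 4.435 mg/L.
Outfall 2: combined Q = 13.00 m³/s; C = (11.46·4.435 + 1.540·113.0)/13.00 = 17.30 mg/L.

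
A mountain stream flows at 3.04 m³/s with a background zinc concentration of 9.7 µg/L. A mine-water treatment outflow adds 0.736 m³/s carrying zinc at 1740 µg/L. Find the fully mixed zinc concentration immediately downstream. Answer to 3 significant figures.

Mixed concentration C = ΣQC/ΣQ = (3.040·9.700 + 0.7360·1740) / 3.776 = 1310/3.776 = 347.0 µg/L.

347 µg/L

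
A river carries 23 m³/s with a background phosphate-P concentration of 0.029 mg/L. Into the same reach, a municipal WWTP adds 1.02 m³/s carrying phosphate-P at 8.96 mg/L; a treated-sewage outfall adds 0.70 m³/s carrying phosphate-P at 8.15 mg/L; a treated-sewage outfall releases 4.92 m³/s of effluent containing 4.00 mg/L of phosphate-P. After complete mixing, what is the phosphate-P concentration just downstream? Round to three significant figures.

1.19 mg/L

Mass balance: C = (23.00·0.02900 + 1.020·8.960 + 0.7000·8.150 + 4.920·4.000) / 29.64 = 35.19/29.64 = 1.187 mg/L.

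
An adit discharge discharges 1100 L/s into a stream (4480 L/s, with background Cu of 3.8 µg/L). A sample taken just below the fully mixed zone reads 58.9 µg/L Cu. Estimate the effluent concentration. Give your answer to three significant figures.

Mass balance: 4480·3.800 + 1100·Cₑ = 5580·58.90
→ Cₑ = (5580·58.90 − 4480·3.800) / 1100 = 283.3 µg/L.

283 µg/L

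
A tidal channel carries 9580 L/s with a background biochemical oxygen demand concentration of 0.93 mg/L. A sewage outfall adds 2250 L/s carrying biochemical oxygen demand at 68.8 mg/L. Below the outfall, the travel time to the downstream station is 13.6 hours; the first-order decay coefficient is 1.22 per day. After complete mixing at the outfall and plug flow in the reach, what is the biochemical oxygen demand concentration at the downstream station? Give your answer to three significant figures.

Conservation of mass: C = (9580·0.9300 + 2250·68.80) / 11830 = 163700/11830 = 13.84 mg/L.
First-order decay: C = 13.84·exp(−k·t) = 13.84·0.5009 = 6.932 mg/L.

6.93 mg/L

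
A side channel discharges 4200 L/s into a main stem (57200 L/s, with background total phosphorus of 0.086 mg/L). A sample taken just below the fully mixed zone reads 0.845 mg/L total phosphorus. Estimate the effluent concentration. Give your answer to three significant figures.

Mass balance: 57200·0.08600 + 4200·Cₑ = 61400·0.8450
→ Cₑ = (61400·0.8450 − 57200·0.08600) / 4200 = 11.18 mg/L.

11.2 mg/L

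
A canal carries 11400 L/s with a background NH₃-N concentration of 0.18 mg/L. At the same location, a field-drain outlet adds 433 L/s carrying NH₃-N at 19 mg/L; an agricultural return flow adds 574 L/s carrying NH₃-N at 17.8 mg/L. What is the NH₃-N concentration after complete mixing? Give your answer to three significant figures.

1.65 mg/L

Flow-weighted average: C = (11400·0.1800 + 433.0·19.00 + 574.0·17.80) / 12410 = 20500/12410 = 1.652 mg/L.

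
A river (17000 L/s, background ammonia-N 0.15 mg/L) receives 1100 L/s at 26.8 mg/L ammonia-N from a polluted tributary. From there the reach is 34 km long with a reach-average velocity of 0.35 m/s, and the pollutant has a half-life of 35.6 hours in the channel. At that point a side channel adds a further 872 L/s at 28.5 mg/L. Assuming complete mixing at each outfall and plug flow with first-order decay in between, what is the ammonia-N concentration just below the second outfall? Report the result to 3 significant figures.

Conservation of mass: C = (17000·0.1500 + 1100·26.80) / 18100 = 32030/18100 = 1.770 mg/L; combined flow 18100 L/s.
Travel time t = 34·1000 / 0.35 = 97140 s = 26.98 h.
Half-life 35.6 h → k = ln 2 / 35.6 = 0.01947 h⁻¹ = 0.4673 d⁻¹.
Applying C = C₀e^(−kt): 1.770 × 0.5913 = 1.046 mg/L.
At the second outfall, C = (18100·1.046 + 872.0·28.50) / (18100 + 872.0) = 2.308 mg/L.

2.31 mg/L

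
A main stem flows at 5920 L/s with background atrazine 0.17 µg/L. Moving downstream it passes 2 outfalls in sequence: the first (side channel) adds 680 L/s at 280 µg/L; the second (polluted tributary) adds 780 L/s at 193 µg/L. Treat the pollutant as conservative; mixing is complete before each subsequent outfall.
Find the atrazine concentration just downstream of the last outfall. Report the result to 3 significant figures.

After outfall 1: Q = 5920 + 680.0 = 6600 L/s; C = (5920·0.1700 + 680.0·280.0)/6600 = 29.00 µg/L.
After outfall 2: Q = 6600 + 780.0 = 7380 L/s; C = (6600·29.00 + 780.0·193.0)/7380 = 46.33 µg/L.

46.3 µg/L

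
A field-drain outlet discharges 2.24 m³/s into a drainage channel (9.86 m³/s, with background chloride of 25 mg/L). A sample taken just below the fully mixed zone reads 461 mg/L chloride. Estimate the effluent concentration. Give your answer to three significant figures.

2380 mg/L

Mass balance: 9.860·25.00 + 2.240·Cₑ = 12.10·461.0
→ Cₑ = (12.10·461.0 − 9.860·25.00) / 2.240 = 2380 mg/L.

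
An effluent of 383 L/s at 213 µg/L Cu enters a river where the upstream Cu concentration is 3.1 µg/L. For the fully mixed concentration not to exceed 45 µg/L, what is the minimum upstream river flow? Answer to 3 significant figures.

Set C_mix = 45: (Q·3.100 + 383.0·213.0) / (Q + 383.0) = 45
→ Q = 383.0·(213.0 − 45)/(45 − 3.100) = 1536 L/s.

1540 L/s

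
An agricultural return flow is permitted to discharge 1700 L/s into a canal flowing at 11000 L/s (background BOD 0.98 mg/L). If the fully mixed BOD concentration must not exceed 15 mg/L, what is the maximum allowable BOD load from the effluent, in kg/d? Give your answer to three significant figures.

Mass balance at the limit: 11000·0.9800 + 1700·Cₑ = 12700·15 → Cₑ = 105.7 mg/L.
1700 L/s = 1.700 m³/s. Load = 1.700 m³/s × 105.7 g/m³ × 86 400 s/d = 15530 kg/d.

15500 kg/d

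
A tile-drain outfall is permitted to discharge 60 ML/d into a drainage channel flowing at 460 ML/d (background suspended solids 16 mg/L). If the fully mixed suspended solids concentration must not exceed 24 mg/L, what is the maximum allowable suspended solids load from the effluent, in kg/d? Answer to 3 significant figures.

Mass balance at the limit: 460.0·16.00 + 60.00·Cₑ = 520.0·24 → Cₑ = 85.33 mg/L.
60.00 ML/d = 0.6944 m³/s. Load = 0.6944 m³/s × 85.33 g/m³ × 86 400 s/d = 5120 kg/d.

5120 kg/d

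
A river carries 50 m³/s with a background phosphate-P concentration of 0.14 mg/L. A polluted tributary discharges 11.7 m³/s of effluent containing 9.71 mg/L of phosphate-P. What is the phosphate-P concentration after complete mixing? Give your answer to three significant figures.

1.95 mg/L

Flow-weighted average: C = (50.00·0.1400 + 11.70·9.710) / 61.70 = 120.6/61.70 = 1.955 mg/L.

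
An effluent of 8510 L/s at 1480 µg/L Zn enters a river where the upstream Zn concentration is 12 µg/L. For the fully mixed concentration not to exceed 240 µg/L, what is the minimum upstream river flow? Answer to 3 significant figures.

46300 L/s

Set C_mix = 240: (Q·12.00 + 8510·1480) / (Q + 8510) = 240
→ Q = 8510·(1480 − 240)/(240 − 12.00) = 46280 L/s.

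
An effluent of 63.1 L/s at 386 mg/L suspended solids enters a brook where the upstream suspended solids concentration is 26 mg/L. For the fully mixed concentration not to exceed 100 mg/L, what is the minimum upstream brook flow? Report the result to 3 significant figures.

244 L/s

Set C_mix = 100: (Q·26.00 + 63.10·386.0) / (Q + 63.10) = 100
→ Q = 63.10·(386.0 − 100)/(100 − 26.00) = 243.9 L/s.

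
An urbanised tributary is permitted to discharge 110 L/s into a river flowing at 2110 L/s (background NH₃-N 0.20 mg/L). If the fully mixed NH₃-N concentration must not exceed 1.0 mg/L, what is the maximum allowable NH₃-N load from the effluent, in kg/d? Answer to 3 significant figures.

Mass balance at the limit: 2110·0.2000 + 110.0·Cₑ = 2220·1.0 → Cₑ = 16.35 mg/L.
110.0 L/s = 0.1100 m³/s. Load = 0.1100 m³/s × 16.35 g/m³ × 86 400 s/d = 155.3 kg/d.

155 kg/d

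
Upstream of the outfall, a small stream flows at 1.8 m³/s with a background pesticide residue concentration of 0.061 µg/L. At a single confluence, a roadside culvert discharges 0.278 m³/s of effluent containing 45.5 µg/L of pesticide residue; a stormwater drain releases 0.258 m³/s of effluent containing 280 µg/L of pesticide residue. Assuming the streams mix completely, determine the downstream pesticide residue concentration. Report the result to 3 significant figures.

36.4 µg/L

Mixed concentration C = ΣQC/ΣQ = (1.800·0.06100 + 0.2780·45.50 + 0.2580·280.0) / 2.336 = 85.00/2.336 = 36.39 µg/L.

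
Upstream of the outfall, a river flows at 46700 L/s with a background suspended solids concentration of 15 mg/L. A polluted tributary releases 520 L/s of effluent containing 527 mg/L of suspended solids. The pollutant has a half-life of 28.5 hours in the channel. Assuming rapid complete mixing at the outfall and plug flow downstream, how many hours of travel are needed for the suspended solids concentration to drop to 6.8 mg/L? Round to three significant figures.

Mixed concentration C = ΣQC/ΣQ = (46700·15.00 + 520.0·527.0) / 47220 = 974500/47220 = 20.64 mg/L.
Half-life 28.5 h → k = ln 2 / 28.5 = 0.02432 h⁻¹ = 0.5837 d⁻¹.
20.64·exp(−k·t) = 6.8 → t = ln(20.64/6.8)/k = 164300 s = 45.65 h.

45.6 h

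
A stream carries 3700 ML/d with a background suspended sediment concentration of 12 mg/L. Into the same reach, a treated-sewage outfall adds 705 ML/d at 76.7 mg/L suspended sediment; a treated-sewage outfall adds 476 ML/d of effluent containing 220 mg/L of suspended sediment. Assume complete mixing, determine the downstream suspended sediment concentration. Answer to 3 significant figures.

Mass balance: C = (3700·12.00 + 705.0·76.70 + 476.0·220.0) / 4881 = 203200/4881 = 41.63 mg/L.

41.6 mg/L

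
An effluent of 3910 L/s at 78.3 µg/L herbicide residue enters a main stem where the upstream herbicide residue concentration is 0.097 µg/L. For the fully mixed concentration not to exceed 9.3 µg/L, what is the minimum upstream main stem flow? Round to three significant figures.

Set C_mix = 9.3: (Q·0.09700 + 3910·78.30) / (Q + 3910) = 9.3
→ Q = 3910·(78.30 − 9.3)/(9.3 − 0.09700) = 29320 L/s.

29300 L/s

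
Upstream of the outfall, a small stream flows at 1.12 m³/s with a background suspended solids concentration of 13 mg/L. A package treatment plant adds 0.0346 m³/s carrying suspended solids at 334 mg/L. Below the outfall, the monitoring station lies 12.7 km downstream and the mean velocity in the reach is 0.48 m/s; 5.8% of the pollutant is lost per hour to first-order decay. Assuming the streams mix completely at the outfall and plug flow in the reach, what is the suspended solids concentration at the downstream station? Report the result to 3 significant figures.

Conservation of mass: C = (1.120·13.00 + 0.03460·334.0) / 1.155 = 26.12/1.155 = 22.62 mg/L.
Travel time t = 12.7·1000 / 0.48 = 26460 s = 7.350 h.
5.8%/h lost → k = −ln(1 − 0.058) = 0.05975 h⁻¹.
Applying C = C₀e^(−kt): 22.62 × 0.6446 = 14.58 mg/L.

14.6 mg/L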